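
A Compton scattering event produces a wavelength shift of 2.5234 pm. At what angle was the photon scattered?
92.29°

From the Compton formula Δλ = λ_C(1 - cos θ), we can solve for θ:

cos θ = 1 - Δλ/λ_C

Given:
- Δλ = 2.5234 pm
- λ_C = h/(m_e·c) ≈ 2.42631024 pm

cos θ = 1 - 2.5234/2.42631024
cos θ = 1 - 1.040015
cos θ = -0.040015

θ = arccos(-0.040015)
θ = 92.29°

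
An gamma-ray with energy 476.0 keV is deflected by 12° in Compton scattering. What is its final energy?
466.5040 keV

First convert energy to wavelength:
λ = hc/E, with hc ≈ 1239.842 keV·pm (i.e. 1239.842 eV·nm)

For E = 476.0 keV = 476000 eV:
λ = 1239.842 keV·pm / 476.0 keV
λ = 2.6047 pm

Calculate the Compton shift:
Δλ = λ_C(1 - cos(12°)) = 2.4263 × 0.0219
Δλ = 0.0530 pm

Final wavelength:
λ' = 2.6047 + 0.0530 = 2.6577 pm

Final energy:
E' = hc/λ' = 1239.842 / 2.6577 = 466.5040 keV

(Intermediate values are shown rounded; full precision is carried through to the final answer.)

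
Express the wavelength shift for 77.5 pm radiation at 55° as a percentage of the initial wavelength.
1.3350%

Calculate the Compton shift:
Δλ = λ_C(1 - cos(55°))
Δλ = 2.4263 × (1 - cos(55°))
Δλ = 2.4263 × 0.4264
Δλ = 1.0346 pm

Percentage change:
(Δλ/λ₀) × 100 = (1.0346/77.5) × 100
= 1.3350%

(Intermediate values are shown rounded; full precision is carried through to the final answer.)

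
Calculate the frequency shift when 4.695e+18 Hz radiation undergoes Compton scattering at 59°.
8.495e+16 Hz (decrease)

Convert frequency to wavelength (c = 299792458 m/s):
λ₀ = c/f₀ = 299792458/4.695e+18 = 6.3853559e-11 m = 63.8536 pm

Calculate Compton shift:
Δλ = λ_C(1 - cos(59°)) = 1.1767 pm

Final wavelength:
λ' = λ₀ + Δλ = 63.8536 + 1.1767 = 65.0302 pm

Final frequency:
f' = c/λ' = 299792458/6.5030227e-11 = 4.6100479e+18 Hz

Frequency shift (decrease):
Δf = f₀ - f' = 4.695e+18 - 4.6100479e+18 = 8.495e+16 Hz

(Intermediate values are shown rounded; full precision is carried through to the final answer.)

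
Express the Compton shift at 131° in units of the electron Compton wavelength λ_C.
1.6561 λ_C

The Compton shift formula is:
Δλ = λ_C(1 - cos θ)

Dividing both sides by λ_C:
Δλ/λ_C = 1 - cos θ

For θ = 131°:
Δλ/λ_C = 1 - cos(131°)
Δλ/λ_C = 1 - -0.6561
Δλ/λ_C = 1.6561

This means the shift is 1.6561 × λ_C = 4.0181 pm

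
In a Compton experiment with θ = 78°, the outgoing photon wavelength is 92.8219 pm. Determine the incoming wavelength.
90.9000 pm

From λ' = λ + Δλ, we have λ = λ' - Δλ

First calculate the Compton shift:
Δλ = λ_C(1 - cos θ)
Δλ = 2.4263 × (1 - cos(78°))
Δλ = 2.4263 × 0.7921
Δλ = 1.9219 pm

Initial wavelength:
λ = λ' - Δλ
λ = 92.8219 - 1.9219
λ = 90.9000 pm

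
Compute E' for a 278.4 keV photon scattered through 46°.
238.6924 keV

First convert energy to wavelength:
λ = hc/E, with hc ≈ 1239.842 keV·pm (i.e. 1239.842 eV·nm)

For E = 278.4 keV = 278400 eV:
λ = 1239.842 keV·pm / 278.4 keV
λ = 4.4535 pm

Calculate the Compton shift:
Δλ = λ_C(1 - cos(46°)) = 2.4263 × 0.3053
Δλ = 0.7409 pm

Final wavelength:
λ' = 4.4535 + 0.7409 = 5.1943 pm

Final energy:
E' = hc/λ' = 1239.842 / 5.1943 = 238.6924 keV

(Intermediate values are shown rounded; full precision is carried through to the final answer.)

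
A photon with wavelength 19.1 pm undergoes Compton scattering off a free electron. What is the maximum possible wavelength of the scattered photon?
23.9526 pm (at θ = 180°)

The Compton shift is Δλ = λ_C(1 − cos θ).

Since cos θ ranges from −1 to 1, the factor (1 − cos θ) ranges from 0 to 2; the maximum shift occurs at θ = 180° (backscattering):
Δλ_max = 2λ_C = 2 × 2.4263 pm = 4.8526 pm

Maximum scattered wavelength:
λ'_max = λ₀ + Δλ_max = 19.1 + 4.8526 = 23.9526 pm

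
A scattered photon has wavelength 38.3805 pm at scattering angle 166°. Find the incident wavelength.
33.6000 pm

From λ' = λ + Δλ, we have λ = λ' - Δλ

First calculate the Compton shift:
Δλ = λ_C(1 - cos θ)
Δλ = 2.4263 × (1 - cos(166°))
Δλ = 2.4263 × 1.9703
Δλ = 4.7805 pm

Initial wavelength:
λ = λ' - Δλ
λ = 38.3805 - 4.7805
λ = 33.6000 pm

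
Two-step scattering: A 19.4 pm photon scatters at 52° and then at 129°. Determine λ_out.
24.2858 pm

Apply Compton shift twice:

First scattering at θ₁ = 52°:
Δλ₁ = λ_C(1 - cos(52°))
Δλ₁ = 2.4263 × 0.3843
Δλ₁ = 0.9325 pm

After first scattering:
λ₁ = 19.4 + 0.9325 = 20.3325 pm

Second scattering at θ₂ = 129°:
Δλ₂ = λ_C(1 - cos(129°))
Δλ₂ = 2.4263 × 1.6293
Δλ₂ = 3.9532 pm

Final wavelength:
λ₂ = 20.3325 + 3.9532 = 24.2858 pm

Total shift: Δλ_total = 0.9325 + 3.9532 = 4.8858 pm

(Intermediate values are shown rounded; full precision is carried through to the final answer.)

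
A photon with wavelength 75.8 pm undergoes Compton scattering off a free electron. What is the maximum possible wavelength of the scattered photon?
80.6526 pm (at θ = 180°)

The Compton shift is Δλ = λ_C(1 − cos θ).

Since cos θ ranges from −1 to 1, the factor (1 − cos θ) ranges from 0 to 2; the maximum shift occurs at θ = 180° (backscattering):
Δλ_max = 2λ_C = 2 × 2.4263 pm = 4.8526 pm

Maximum scattered wavelength:
λ'_max = λ₀ + Δλ_max = 75.8 + 4.8526 = 80.6526 pm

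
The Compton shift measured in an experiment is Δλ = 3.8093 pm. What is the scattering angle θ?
124.75°

From the Compton formula Δλ = λ_C(1 - cos θ), we can solve for θ:

cos θ = 1 - Δλ/λ_C

Given:
- Δλ = 3.8093 pm
- λ_C = h/(m_e·c) ≈ 2.42631024 pm

cos θ = 1 - 3.8093/2.42631024
cos θ = 1 - 1.569997
cos θ = -0.569997

θ = arccos(-0.569997)
θ = 124.75°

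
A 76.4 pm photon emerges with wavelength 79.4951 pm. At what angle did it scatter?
106.00°

First find the wavelength shift:
Δλ = λ' - λ = 79.4951 - 76.4 = 3.0951 pm

Using Δλ = λ_C(1 - cos θ), with λ_C = h/(m_e·c) ≈ 2.42631024 pm:
cos θ = 1 - Δλ/λ_C
cos θ = 1 - 3.0951/2.42631024
cos θ = -0.275641

θ = arccos(-0.275641)
θ = 106.00°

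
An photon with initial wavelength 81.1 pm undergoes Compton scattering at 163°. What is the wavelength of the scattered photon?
85.8466 pm

Using the Compton scattering formula:
λ' = λ + Δλ = λ + λ_C(1 - cos θ)

Given:
- Initial wavelength λ = 81.1 pm
- Scattering angle θ = 163°
- Compton wavelength λ_C ≈ 2.4263 pm

Calculate the shift:
Δλ = 2.4263 × (1 - cos(163°))
Δλ = 2.4263 × 1.9563
Δλ = 4.7466 pm

Final wavelength:
λ' = 81.1 + 4.7466 = 85.8466 pm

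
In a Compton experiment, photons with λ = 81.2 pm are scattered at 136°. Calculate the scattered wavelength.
85.3717 pm

Using the Compton scattering formula:
λ' = λ + Δλ = λ + λ_C(1 - cos θ)

Given:
- Initial wavelength λ = 81.2 pm
- Scattering angle θ = 136°
- Compton wavelength λ_C ≈ 2.4263 pm

Calculate the shift:
Δλ = 2.4263 × (1 - cos(136°))
Δλ = 2.4263 × 1.7193
Δλ = 4.1717 pm

Final wavelength:
λ' = 81.2 + 4.1717 = 85.3717 pm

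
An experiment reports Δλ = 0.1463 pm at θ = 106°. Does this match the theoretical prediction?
No, inconsistent

Calculate the expected shift for θ = 106°:

Δλ_expected = λ_C(1 - cos(106°))
Δλ_expected = 2.4263 × (1 - cos(106°))
Δλ_expected = 2.4263 × 1.2756
Δλ_expected = 3.0951 pm

Given shift: 0.1463 pm
Expected shift: 3.0951 pm
Difference: 2.9488 pm

The values do not match. The given shift corresponds to θ ≈ 20.0°, not 106°.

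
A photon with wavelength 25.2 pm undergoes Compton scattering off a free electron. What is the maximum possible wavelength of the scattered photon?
30.0526 pm (at θ = 180°)

The Compton shift is Δλ = λ_C(1 − cos θ).

Since cos θ ranges from −1 to 1, the factor (1 − cos θ) ranges from 0 to 2; the maximum shift occurs at θ = 180° (backscattering):
Δλ_max = 2λ_C = 2 × 2.4263 pm = 4.8526 pm

Maximum scattered wavelength:
λ'_max = λ₀ + Δλ_max = 25.2 + 4.8526 = 30.0526 pm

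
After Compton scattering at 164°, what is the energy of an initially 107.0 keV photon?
75.8502 keV

First convert energy to wavelength:
λ = hc/E, with hc ≈ 1239.842 keV·pm (i.e. 1239.842 eV·nm)

For E = 107.0 keV = 107000 eV:
λ = 1239.842 keV·pm / 107.0 keV
λ = 11.5873 pm

Calculate the Compton shift:
Δλ = λ_C(1 - cos(164°)) = 2.4263 × 1.9613
Δλ = 4.7586 pm

Final wavelength:
λ' = 11.5873 + 4.7586 = 16.3459 pm

Final energy:
E' = hc/λ' = 1239.842 / 16.3459 = 75.8502 keV

(Intermediate values are shown rounded; full precision is carried through to the final answer.)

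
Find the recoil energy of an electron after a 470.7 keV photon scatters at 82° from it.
208.1702 keV

By energy conservation: K_e = E_initial - E_final

First find the scattered photon energy:
Initial wavelength: λ = hc/E = 2.6340 pm
Compton shift: Δλ = λ_C(1 - cos(82°)) = 2.0886 pm
Final wavelength: λ' = 2.6340 + 2.0886 = 4.7227 pm
Final photon energy: E' = hc/λ' = 262.5298 keV

Electron kinetic energy:
K_e = E - E' = 470.7000 - 262.5298 = 208.1702 keV

(Intermediate values are shown rounded; full precision is carried through to the final answer.)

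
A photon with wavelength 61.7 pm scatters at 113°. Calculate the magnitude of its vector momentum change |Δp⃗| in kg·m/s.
1.7449e-23 kg·m/s

Photon momentum magnitude is p = h/λ.

Initial momentum:
p₀ = h/λ = 6.6261e-34/6.1700e-11 = 1.0739e-23 kg·m/s

After scattering:
λ' = λ + Δλ = 61.7 + 3.3743 = 65.0743 pm
p' = h/λ' = 6.6261e-34/6.5074e-11 = 1.0182e-23 kg·m/s

Momentum is a vector; the scattered photon's direction makes angle θ = 113° with the incident direction. The magnitude of the vector change Δp⃗ = p⃗₀ − p⃗' is found from the law of cosines:
|Δp⃗|² = p₀² + p'² − 2p₀p'cos θ
|Δp⃗|² = (1.0739e-23)² + (1.0182e-23)² − 2·1.0739e-23·1.0182e-23·cos(113°)
|Δp⃗| = 1.7449e-23 kg·m/s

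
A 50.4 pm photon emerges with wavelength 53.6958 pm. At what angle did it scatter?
111.00°

First find the wavelength shift:
Δλ = λ' - λ = 53.6958 - 50.4 = 3.2958 pm

Using Δλ = λ_C(1 - cos θ), with λ_C = h/(m_e·c) ≈ 2.42631024 pm:
cos θ = 1 - Δλ/λ_C
cos θ = 1 - 3.2958/2.42631024
cos θ = -0.358359

θ = arccos(-0.358359)
θ = 111.00°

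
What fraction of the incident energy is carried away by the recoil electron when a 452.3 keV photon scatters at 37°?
0.1513 (or 15.13%)

Calculate initial and final photon energies:

Initial: E₀ = 452.3 keV → λ₀ = 2.7412 pm
Compton shift: Δλ = 0.4886 pm
Final wavelength: λ' = 3.2298 pm
Final energy: E' = 383.8797 keV

Fractional energy loss:
(E₀ - E')/E₀ = (452.3000 - 383.8797)/452.3000
= 68.4203/452.3000
= 0.1513
= 15.13%

(Intermediate values are shown rounded; full precision is carried through to the final answer.)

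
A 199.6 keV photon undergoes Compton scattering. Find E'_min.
112.0583 keV (at θ = 180°)

The scattered photon has minimum energy when its wavelength is maximum, i.e., when the Compton shift Δλ = λ_C(1 − cos θ) is maximum. This occurs at θ = 180° (backscattering), giving Δλ_max = 2λ_C = 4.8526 pm.

Initial wavelength: λ₀ = hc/E₀ = 6.2116 pm
Maximum final wavelength: λ'_max = λ₀ + 2λ_C = 6.2116 + 4.8526 = 11.0643 pm
Minimum final energy: E'_min = hc/λ'_max = 112.0583 keV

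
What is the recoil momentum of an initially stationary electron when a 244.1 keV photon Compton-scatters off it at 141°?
1.9053e-22 kg·m/s

The electron is initially at rest, so by conservation of momentum:
p⃗_e = p⃗₀ − p⃗'  (incident photon momentum minus scattered photon momentum)

Photon momentum magnitudes (p = h/λ = E/c):
λ₀ = hc/E₀ = 5.0792 pm → p₀ = h/λ₀ = 1.3045e-22 kg·m/s
Δλ = λ_C(1 − cos 141°) = 4.3119 pm
λ' = 9.3911 pm → p' = h/λ' = 7.0557e-23 kg·m/s

The scattered photon makes angle θ = 141° with the incident direction, so by the law of cosines:
|p⃗_e|² = p₀² + p'² − 2p₀p'cos θ
|p⃗_e|² = (1.3045e-22)² + (7.0557e-23)² − 2·1.3045e-22·7.0557e-23·cos(141°)
|p⃗_e| = 1.9053e-22 kg·m/s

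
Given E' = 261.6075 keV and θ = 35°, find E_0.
288.2999 keV

Convert final energy to wavelength (hc ≈ 1239.842 keV·pm):
λ' = hc/E' = 1239.842 / 261.6075 = 4.7393 pm

Calculate the Compton shift:
Δλ = λ_C(1 - cos(35°))
Δλ = 2.4263 × (1 - cos(35°))
Δλ = 0.4388 pm

Initial wavelength:
λ = λ' - Δλ = 4.7393 - 0.4388 = 4.3005 pm

Initial energy:
E = hc/λ = 1239.842 / 4.3005 = 288.2999 keV

(Intermediate values are shown rounded; full precision is carried through to the final answer.)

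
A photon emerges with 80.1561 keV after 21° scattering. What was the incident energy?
81.0000 keV

Convert final energy to wavelength (hc ≈ 1239.842 keV·pm):
λ' = hc/E' = 1239.842 / 80.1561 = 15.4678 pm

Calculate the Compton shift:
Δλ = λ_C(1 - cos(21°))
Δλ = 2.4263 × (1 - cos(21°))
Δλ = 0.1612 pm

Initial wavelength:
λ = λ' - Δλ = 15.4678 - 0.1612 = 15.3067 pm

Initial energy:
E = hc/λ = 1239.842 / 15.3067 = 81.0000 keV

(Intermediate values are shown rounded; full precision is carried through to the final answer.)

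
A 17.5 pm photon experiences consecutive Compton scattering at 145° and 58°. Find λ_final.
23.0544 pm

Apply Compton shift twice:

First scattering at θ₁ = 145°:
Δλ₁ = λ_C(1 - cos(145°))
Δλ₁ = 2.4263 × 1.8192
Δλ₁ = 4.4138 pm

After first scattering:
λ₁ = 17.5 + 4.4138 = 21.9138 pm

Second scattering at θ₂ = 58°:
Δλ₂ = λ_C(1 - cos(58°))
Δλ₂ = 2.4263 × 0.4701
Δλ₂ = 1.1406 pm

Final wavelength:
λ₂ = 21.9138 + 1.1406 = 23.0544 pm

Total shift: Δλ_total = 4.4138 + 1.1406 = 5.5544 pm

(Intermediate values are shown rounded; full precision is carried through to the final answer.)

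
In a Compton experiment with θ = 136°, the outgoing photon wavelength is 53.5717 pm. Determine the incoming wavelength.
49.4000 pm

From λ' = λ + Δλ, we have λ = λ' - Δλ

First calculate the Compton shift:
Δλ = λ_C(1 - cos θ)
Δλ = 2.4263 × (1 - cos(136°))
Δλ = 2.4263 × 1.7193
Δλ = 4.1717 pm

Initial wavelength:
λ = λ' - Δλ
λ = 53.5717 - 4.1717
λ = 49.4000 pm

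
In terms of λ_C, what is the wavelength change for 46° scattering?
0.3053 λ_C

The Compton shift formula is:
Δλ = λ_C(1 - cos θ)

Dividing both sides by λ_C:
Δλ/λ_C = 1 - cos θ

For θ = 46°:
Δλ/λ_C = 1 - cos(46°)
Δλ/λ_C = 1 - 0.6947
Δλ/λ_C = 0.3053

This means the shift is 0.3053 × λ_C = 0.7409 pm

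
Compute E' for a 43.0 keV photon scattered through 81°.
40.1500 keV

First convert energy to wavelength:
λ = hc/E, with hc ≈ 1239.842 keV·pm (i.e. 1239.842 eV·nm)

For E = 43.0 keV = 43000 eV:
λ = 1239.842 keV·pm / 43.0 keV
λ = 28.8335 pm

Calculate the Compton shift:
Δλ = λ_C(1 - cos(81°)) = 2.4263 × 0.8436
Δλ = 2.0468 pm

Final wavelength:
λ' = 28.8335 + 2.0468 = 30.8803 pm

Final energy:
E' = hc/λ' = 1239.842 / 30.8803 = 40.1500 keV

(Intermediate values are shown rounded; full precision is carried through to the final answer.)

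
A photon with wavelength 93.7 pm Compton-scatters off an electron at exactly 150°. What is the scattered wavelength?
98.2276 pm

Using the Compton formula: λ' = λ + λ_C(1 − cos θ)

For θ = 150°, cos θ = -√3/2 (exact) ≈ -0.8660, so:
1 − cos 150° = 1 − (-√3/2) ≈ 1.8660

Δλ = λ_C × 1.8660 = 2.4263 × 1.8660 = 4.5276 pm

λ' = 93.7 + 4.5276 = 98.2276 pm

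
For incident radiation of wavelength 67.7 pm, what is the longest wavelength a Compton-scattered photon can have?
72.5526 pm (at θ = 180°)

The Compton shift is Δλ = λ_C(1 − cos θ).

Since cos θ ranges from −1 to 1, the factor (1 − cos θ) ranges from 0 to 2; the maximum shift occurs at θ = 180° (backscattering):
Δλ_max = 2λ_C = 2 × 2.4263 pm = 4.8526 pm

Maximum scattered wavelength:
λ'_max = λ₀ + Δλ_max = 67.7 + 4.8526 = 72.5526 pm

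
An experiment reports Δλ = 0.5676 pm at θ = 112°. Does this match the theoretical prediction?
No, inconsistent

Calculate the expected shift for θ = 112°:

Δλ_expected = λ_C(1 - cos(112°))
Δλ_expected = 2.4263 × (1 - cos(112°))
Δλ_expected = 2.4263 × 1.3746
Δλ_expected = 3.3352 pm

Given shift: 0.5676 pm
Expected shift: 3.3352 pm
Difference: 2.7676 pm

The values do not match. The given shift corresponds to θ ≈ 40.0°, not 112°.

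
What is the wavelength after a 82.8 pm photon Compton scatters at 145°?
87.2138 pm

Using the Compton scattering formula:
λ' = λ + Δλ = λ + λ_C(1 - cos θ)

Given:
- Initial wavelength λ = 82.8 pm
- Scattering angle θ = 145°
- Compton wavelength λ_C ≈ 2.4263 pm

Calculate the shift:
Δλ = 2.4263 × (1 - cos(145°))
Δλ = 2.4263 × 1.8192
Δλ = 4.4138 pm

Final wavelength:
λ' = 82.8 + 4.4138 = 87.2138 pm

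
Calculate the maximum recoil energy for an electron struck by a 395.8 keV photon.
240.5309 keV

Maximum energy transfer occurs at θ = 180° (backscattering).

Initial photon: E₀ = 395.8 keV → λ₀ = 3.1325 pm

Maximum Compton shift (at 180°):
Δλ_max = 2λ_C = 2 × 2.4263 = 4.8526 pm

Final wavelength:
λ' = 3.1325 + 4.8526 = 7.9851 pm

Minimum photon energy (maximum energy to electron):
E'_min = hc/λ' = 155.2691 keV

Maximum electron kinetic energy:
K_max = E₀ - E'_min = 395.8000 - 155.2691 = 240.5309 keV

(Intermediate values are shown rounded; full precision is carried through to the final answer.)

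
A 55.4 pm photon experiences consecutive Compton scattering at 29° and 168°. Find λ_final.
60.5038 pm

Apply Compton shift twice:

First scattering at θ₁ = 29°:
Δλ₁ = λ_C(1 - cos(29°))
Δλ₁ = 2.4263 × 0.1254
Δλ₁ = 0.3042 pm

After first scattering:
λ₁ = 55.4 + 0.3042 = 55.7042 pm

Second scattering at θ₂ = 168°:
Δλ₂ = λ_C(1 - cos(168°))
Δλ₂ = 2.4263 × 1.9781
Δλ₂ = 4.7996 pm

Final wavelength:
λ₂ = 55.7042 + 4.7996 = 60.5038 pm

Total shift: Δλ_total = 0.3042 + 4.7996 = 5.1038 pm

(Intermediate values are shown rounded; full precision is carried through to the final answer.)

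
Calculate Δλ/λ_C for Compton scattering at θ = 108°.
1.3090 λ_C

The Compton shift formula is:
Δλ = λ_C(1 - cos θ)

Dividing both sides by λ_C:
Δλ/λ_C = 1 - cos θ

For θ = 108°:
Δλ/λ_C = 1 - cos(108°)
Δλ/λ_C = 1 - -0.3090
Δλ/λ_C = 1.3090

This means the shift is 1.3090 × λ_C = 3.1761 pm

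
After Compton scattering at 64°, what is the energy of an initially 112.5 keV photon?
100.1205 keV

First convert energy to wavelength:
λ = hc/E, with hc ≈ 1239.842 keV·pm (i.e. 1239.842 eV·nm)

For E = 112.5 keV = 112500 eV:
λ = 1239.842 keV·pm / 112.5 keV
λ = 11.0208 pm

Calculate the Compton shift:
Δλ = λ_C(1 - cos(64°)) = 2.4263 × 0.5616
Δλ = 1.3627 pm

Final wavelength:
λ' = 11.0208 + 1.3627 = 12.3835 pm

Final energy:
E' = hc/λ' = 1239.842 / 12.3835 = 100.1205 keV

(Intermediate values are shown rounded; full precision is carried through to the final answer.)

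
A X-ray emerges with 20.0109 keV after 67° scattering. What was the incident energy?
20.5000 keV

Convert final energy to wavelength (hc ≈ 1239.842 keV·pm):
λ' = hc/E' = 1239.842 / 20.0109 = 61.9583 pm

Calculate the Compton shift:
Δλ = λ_C(1 - cos(67°))
Δλ = 2.4263 × (1 - cos(67°))
Δλ = 1.4783 pm

Initial wavelength:
λ = λ' - Δλ = 61.9583 - 1.4783 = 60.4801 pm

Initial energy:
E = hc/λ = 1239.842 / 60.4801 = 20.5000 keV

(Intermediate values are shown rounded; full precision is carried through to the final answer.)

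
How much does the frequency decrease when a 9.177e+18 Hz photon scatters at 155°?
1.138e+18 Hz (decrease)

Convert frequency to wavelength (c = 299792458 m/s):
λ₀ = c/f₀ = 299792458/9.177e+18 = 3.2667806e-11 m = 32.6678 pm

Calculate Compton shift:
Δλ = λ_C(1 - cos(155°)) = 4.6253 pm

Final wavelength:
λ' = λ₀ + Δλ = 32.6678 + 4.6253 = 37.2931 pm

Final frequency:
f' = c/λ' = 299792458/3.7293100e-11 = 8.0388183e+18 Hz

Frequency shift (decrease):
Δf = f₀ - f' = 9.177e+18 - 8.0388183e+18 = 1.138e+18 Hz

(Intermediate values are shown rounded; full precision is carried through to the final answer.)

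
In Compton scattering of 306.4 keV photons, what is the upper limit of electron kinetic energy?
167.0779 keV

Maximum energy transfer occurs at θ = 180° (backscattering).

Initial photon: E₀ = 306.4 keV → λ₀ = 4.0465 pm

Maximum Compton shift (at 180°):
Δλ_max = 2λ_C = 2 × 2.4263 = 4.8526 pm

Final wavelength:
λ' = 4.0465 + 4.8526 = 8.8991 pm

Minimum photon energy (maximum energy to electron):
E'_min = hc/λ' = 139.3221 keV

Maximum electron kinetic energy:
K_max = E₀ - E'_min = 306.4000 - 139.3221 = 167.0779 keV

(Intermediate values are shown rounded; full precision is carried through to the final answer.)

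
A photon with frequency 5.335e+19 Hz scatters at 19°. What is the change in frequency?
1.226e+18 Hz (decrease)

Convert frequency to wavelength (c = 299792458 m/s):
λ₀ = c/f₀ = 299792458/5.335e+19 = 5.6193525e-12 m = 5.6194 pm

Calculate Compton shift:
Δλ = λ_C(1 - cos(19°)) = 0.1322 pm

Final wavelength:
λ' = λ₀ + Δλ = 5.6194 + 0.1322 = 5.7515 pm

Final frequency:
f' = c/λ' = 299792458/5.7515414e-12 = 5.2123846e+19 Hz

Frequency shift (decrease):
Δf = f₀ - f' = 5.335e+19 - 5.2123846e+19 = 1.226e+18 Hz

(Intermediate values are shown rounded; full precision is carried through to the final answer.)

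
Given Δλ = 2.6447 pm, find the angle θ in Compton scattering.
95.16°

From the Compton formula Δλ = λ_C(1 - cos θ), we can solve for θ:

cos θ = 1 - Δλ/λ_C

Given:
- Δλ = 2.6447 pm
- λ_C = h/(m_e·c) ≈ 2.42631024 pm

cos θ = 1 - 2.6447/2.42631024
cos θ = 1 - 1.090009
cos θ = -0.090009

θ = arccos(-0.090009)
θ = 95.16°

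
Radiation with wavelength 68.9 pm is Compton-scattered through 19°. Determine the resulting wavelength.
69.0322 pm

Using the Compton scattering formula:
λ' = λ + Δλ = λ + λ_C(1 - cos θ)

Given:
- Initial wavelength λ = 68.9 pm
- Scattering angle θ = 19°
- Compton wavelength λ_C ≈ 2.4263 pm

Calculate the shift:
Δλ = 2.4263 × (1 - cos(19°))
Δλ = 2.4263 × 0.0545
Δλ = 0.1322 pm

Final wavelength:
λ' = 68.9 + 0.1322 = 69.0322 pm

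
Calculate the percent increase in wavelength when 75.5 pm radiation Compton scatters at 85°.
2.9336%

Calculate the Compton shift:
Δλ = λ_C(1 - cos(85°))
Δλ = 2.4263 × (1 - cos(85°))
Δλ = 2.4263 × 0.9128
Δλ = 2.2148 pm

Percentage change:
(Δλ/λ₀) × 100 = (2.2148/75.5) × 100
= 2.9336%

(Intermediate values are shown rounded; full precision is carried through to the final answer.)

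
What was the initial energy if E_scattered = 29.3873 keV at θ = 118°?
32.1000 keV

Convert final energy to wavelength (hc ≈ 1239.842 keV·pm):
λ' = hc/E' = 1239.842 / 29.3873 = 42.1897 pm

Calculate the Compton shift:
Δλ = λ_C(1 - cos(118°))
Δλ = 2.4263 × (1 - cos(118°))
Δλ = 3.5654 pm

Initial wavelength:
λ = λ' - Δλ = 42.1897 - 3.5654 = 38.6243 pm

Initial energy:
E = hc/λ = 1239.842 / 38.6243 = 32.1000 keV

(Intermediate values are shown rounded; full precision is carried through to the final answer.)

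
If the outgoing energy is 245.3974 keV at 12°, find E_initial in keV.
248.0000 keV

Convert final energy to wavelength (hc ≈ 1239.842 keV·pm):
λ' = hc/E' = 1239.842 / 245.3974 = 5.0524 pm

Calculate the Compton shift:
Δλ = λ_C(1 - cos(12°))
Δλ = 2.4263 × (1 - cos(12°))
Δλ = 0.0530 pm

Initial wavelength:
λ = λ' - Δλ = 5.0524 - 0.0530 = 4.9994 pm

Initial energy:
E = hc/λ = 1239.842 / 4.9994 = 248.0000 keV

(Intermediate values are shown rounded; full precision is carried through to the final answer.)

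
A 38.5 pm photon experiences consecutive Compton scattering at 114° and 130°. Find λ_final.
45.8991 pm

Apply Compton shift twice:

First scattering at θ₁ = 114°:
Δλ₁ = λ_C(1 - cos(114°))
Δλ₁ = 2.4263 × 1.4067
Δλ₁ = 3.4132 pm

After first scattering:
λ₁ = 38.5 + 3.4132 = 41.9132 pm

Second scattering at θ₂ = 130°:
Δλ₂ = λ_C(1 - cos(130°))
Δλ₂ = 2.4263 × 1.6428
Δλ₂ = 3.9859 pm

Final wavelength:
λ₂ = 41.9132 + 3.9859 = 45.8991 pm

Total shift: Δλ_total = 3.4132 + 3.9859 = 7.3991 pm

(Intermediate values are shown rounded; full precision is carried through to the final answer.)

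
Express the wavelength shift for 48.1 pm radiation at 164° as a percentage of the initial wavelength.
9.8932%

Calculate the Compton shift:
Δλ = λ_C(1 - cos(164°))
Δλ = 2.4263 × (1 - cos(164°))
Δλ = 2.4263 × 1.9613
Δλ = 4.7586 pm

Percentage change:
(Δλ/λ₀) × 100 = (4.7586/48.1) × 100
= 9.8932%

(Intermediate values are shown rounded; full precision is carried through to the final answer.)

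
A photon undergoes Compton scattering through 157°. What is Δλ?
4.6597 pm

Using the Compton scattering formula:
Δλ = λ_C(1 - cos θ)

where λ_C = h/(m_e·c) ≈ 2.4263 pm is the Compton wavelength of an electron.

For θ = 157°:
cos(157°) = -0.9205
1 - cos(157°) = 1.9205

Δλ = 2.4263 × 1.9205
Δλ = 4.6597 pm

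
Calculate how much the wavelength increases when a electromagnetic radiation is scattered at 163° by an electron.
4.7466 pm

Using the Compton scattering formula:
Δλ = λ_C(1 - cos θ)

where λ_C = h/(m_e·c) ≈ 2.4263 pm is the Compton wavelength of an electron.

For θ = 163°:
cos(163°) = -0.9563
1 - cos(163°) = 1.9563

Δλ = 2.4263 × 1.9563
Δλ = 4.7466 pm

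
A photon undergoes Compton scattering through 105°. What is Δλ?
3.0543 pm

Using the Compton scattering formula:
Δλ = λ_C(1 - cos θ)

where λ_C = h/(m_e·c) ≈ 2.4263 pm is the Compton wavelength of an electron.

For θ = 105°:
cos(105°) = -0.2588
1 - cos(105°) = 1.2588

Δλ = 2.4263 × 1.2588
Δλ = 3.0543 pm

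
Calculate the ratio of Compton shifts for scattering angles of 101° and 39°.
101° produces the larger shift by a factor of 5.343

Calculate both shifts using Δλ = λ_C(1 - cos θ):

For θ₁ = 39°:
Δλ₁ = 2.4263 × (1 - cos(39°))
Δλ₁ = 2.4263 × 0.2229
Δλ₁ = 0.5407 pm

For θ₂ = 101°:
Δλ₂ = 2.4263 × (1 - cos(101°))
Δλ₂ = 2.4263 × 1.1908
Δλ₂ = 2.8893 pm

The 101° angle produces the larger shift.
Ratio: 2.8893/0.5407 = 5.343

(Intermediate values are shown rounded; full precision is carried through to the final answer.)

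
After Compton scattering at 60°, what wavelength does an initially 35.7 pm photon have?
36.9132 pm

Using the Compton formula: λ' = λ + λ_C(1 − cos θ)

For θ = 60°, cos θ = 1/2 (exact) = 0.5000, so:
1 − cos 60° = 1 − (1/2) = 0.5000

Δλ = λ_C × 0.5000 = 2.4263 × 0.5000 = 1.2132 pm

λ' = 35.7 + 1.2132 = 36.9132 pm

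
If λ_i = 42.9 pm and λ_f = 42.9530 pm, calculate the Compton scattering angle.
12.00°

First find the wavelength shift:
Δλ = λ' - λ = 42.9530 - 42.9 = 0.0530 pm

Using Δλ = λ_C(1 - cos θ), with λ_C = h/(m_e·c) ≈ 2.42631024 pm:
cos θ = 1 - Δλ/λ_C
cos θ = 1 - 0.0530/2.42631024
cos θ = 0.978156

θ = arccos(0.978156)
θ = 12.00°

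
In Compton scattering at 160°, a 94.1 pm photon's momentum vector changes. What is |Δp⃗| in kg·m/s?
1.3539e-23 kg·m/s

Photon momentum magnitude is p = h/λ.

Initial momentum:
p₀ = h/λ = 6.6261e-34/9.4100e-11 = 7.0415e-24 kg·m/s

After scattering:
λ' = λ + Δλ = 94.1 + 4.7063 = 98.8063 pm
p' = h/λ' = 6.6261e-34/9.8806e-11 = 6.7061e-24 kg·m/s

Momentum is a vector; the scattered photon's direction makes angle θ = 160° with the incident direction. The magnitude of the vector change Δp⃗ = p⃗₀ − p⃗' is found from the law of cosines:
|Δp⃗|² = p₀² + p'² − 2p₀p'cos θ
|Δp⃗|² = (7.0415e-24)² + (6.7061e-24)² − 2·7.0415e-24·6.7061e-24·cos(160°)
|Δp⃗| = 1.3539e-23 kg·m/s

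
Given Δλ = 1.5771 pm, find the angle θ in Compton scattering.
69.51°

From the Compton formula Δλ = λ_C(1 - cos θ), we can solve for θ:

cos θ = 1 - Δλ/λ_C

Given:
- Δλ = 1.5771 pm
- λ_C = h/(m_e·c) ≈ 2.42631024 pm

cos θ = 1 - 1.5771/2.42631024
cos θ = 1 - 0.649999
cos θ = 0.350001

θ = arccos(0.350001)
θ = 69.51°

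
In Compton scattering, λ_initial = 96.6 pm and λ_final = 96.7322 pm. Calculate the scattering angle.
19.00°

First find the wavelength shift:
Δλ = λ' - λ = 96.7322 - 96.6 = 0.1322 pm

Using Δλ = λ_C(1 - cos θ), with λ_C = h/(m_e·c) ≈ 2.42631024 pm:
cos θ = 1 - Δλ/λ_C
cos θ = 1 - 0.1322/2.42631024
cos θ = 0.945514

θ = arccos(0.945514)
θ = 19.00°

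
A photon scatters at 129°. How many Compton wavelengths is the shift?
1.6293 λ_C

The Compton shift formula is:
Δλ = λ_C(1 - cos θ)

Dividing both sides by λ_C:
Δλ/λ_C = 1 - cos θ

For θ = 129°:
Δλ/λ_C = 1 - cos(129°)
Δλ/λ_C = 1 - -0.6293
Δλ/λ_C = 1.6293

This means the shift is 1.6293 × λ_C = 3.9532 pm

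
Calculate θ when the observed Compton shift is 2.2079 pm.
84.84°

From the Compton formula Δλ = λ_C(1 - cos θ), we can solve for θ:

cos θ = 1 - Δλ/λ_C

Given:
- Δλ = 2.2079 pm
- λ_C = h/(m_e·c) ≈ 2.42631024 pm

cos θ = 1 - 2.2079/2.42631024
cos θ = 1 - 0.909983
cos θ = 0.090017

θ = arccos(0.090017)
θ = 84.84°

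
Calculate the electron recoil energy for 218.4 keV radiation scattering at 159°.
98.8211 keV

By energy conservation: K_e = E_initial - E_final

First find the scattered photon energy:
Initial wavelength: λ = hc/E = 5.6769 pm
Compton shift: Δλ = λ_C(1 - cos(159°)) = 4.6915 pm
Final wavelength: λ' = 5.6769 + 4.6915 = 10.3684 pm
Final photon energy: E' = hc/λ' = 119.5789 keV

Electron kinetic energy:
K_e = E - E' = 218.4000 - 119.5789 = 98.8211 keV

(Intermediate values are shown rounded; full precision is carried through to the final answer.)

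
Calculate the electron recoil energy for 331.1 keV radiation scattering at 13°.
5.4087 keV

By energy conservation: K_e = E_initial - E_final

First find the scattered photon energy:
Initial wavelength: λ = hc/E = 3.7446 pm
Compton shift: Δλ = λ_C(1 - cos(13°)) = 0.0622 pm
Final wavelength: λ' = 3.7446 + 0.0622 = 3.8068 pm
Final photon energy: E' = hc/λ' = 325.6913 keV

Electron kinetic energy:
K_e = E - E' = 331.1000 - 325.6913 = 5.4087 keV

(Intermediate values are shown rounded; full precision is carried through to the final answer.)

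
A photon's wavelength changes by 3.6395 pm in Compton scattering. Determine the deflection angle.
120.00°

From the Compton formula Δλ = λ_C(1 - cos θ), we can solve for θ:

cos θ = 1 - Δλ/λ_C

Given:
- Δλ = 3.6395 pm
- λ_C = h/(m_e·c) ≈ 2.42631024 pm

cos θ = 1 - 3.6395/2.42631024
cos θ = 1 - 1.500014
cos θ = -0.500014

θ = arccos(-0.500014)
θ = 120.00°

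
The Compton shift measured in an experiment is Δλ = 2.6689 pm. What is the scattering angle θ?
95.74°

From the Compton formula Δλ = λ_C(1 - cos θ), we can solve for θ:

cos θ = 1 - Δλ/λ_C

Given:
- Δλ = 2.6689 pm
- λ_C = h/(m_e·c) ≈ 2.42631024 pm

cos θ = 1 - 2.6689/2.42631024
cos θ = 1 - 1.099983
cos θ = -0.099983

θ = arccos(-0.099983)
θ = 95.74°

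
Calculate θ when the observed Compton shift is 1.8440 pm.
76.11°

From the Compton formula Δλ = λ_C(1 - cos θ), we can solve for θ:

cos θ = 1 - Δλ/λ_C

Given:
- Δλ = 1.8440 pm
- λ_C = h/(m_e·c) ≈ 2.42631024 pm

cos θ = 1 - 1.8440/2.42631024
cos θ = 1 - 0.760002
cos θ = 0.239998

θ = arccos(0.239998)
θ = 76.11°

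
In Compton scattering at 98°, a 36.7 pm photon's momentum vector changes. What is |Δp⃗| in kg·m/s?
2.6311e-23 kg·m/s

Photon momentum magnitude is p = h/λ.

Initial momentum:
p₀ = h/λ = 6.6261e-34/3.6700e-11 = 1.8055e-23 kg·m/s

After scattering:
λ' = λ + Δλ = 36.7 + 2.7640 = 39.4640 pm
p' = h/λ' = 6.6261e-34/3.9464e-11 = 1.6790e-23 kg·m/s

Momentum is a vector; the scattered photon's direction makes angle θ = 98° with the incident direction. The magnitude of the vector change Δp⃗ = p⃗₀ − p⃗' is found from the law of cosines:
|Δp⃗|² = p₀² + p'² − 2p₀p'cos θ
|Δp⃗|² = (1.8055e-23)² + (1.6790e-23)² − 2·1.8055e-23·1.6790e-23·cos(98°)
|Δp⃗| = 2.6311e-23 kg·m/s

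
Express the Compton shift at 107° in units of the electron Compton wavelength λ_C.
1.2924 λ_C

The Compton shift formula is:
Δλ = λ_C(1 - cos θ)

Dividing both sides by λ_C:
Δλ/λ_C = 1 - cos θ

For θ = 107°:
Δλ/λ_C = 1 - cos(107°)
Δλ/λ_C = 1 - -0.2924
Δλ/λ_C = 1.2924

This means the shift is 1.2924 × λ_C = 3.1357 pm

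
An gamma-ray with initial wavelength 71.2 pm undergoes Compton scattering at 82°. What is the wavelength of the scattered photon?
73.2886 pm

Using the Compton scattering formula:
λ' = λ + Δλ = λ + λ_C(1 - cos θ)

Given:
- Initial wavelength λ = 71.2 pm
- Scattering angle θ = 82°
- Compton wavelength λ_C ≈ 2.4263 pm

Calculate the shift:
Δλ = 2.4263 × (1 - cos(82°))
Δλ = 2.4263 × 0.8608
Δλ = 2.0886 pm

Final wavelength:
λ' = 71.2 + 2.0886 = 73.2886 pm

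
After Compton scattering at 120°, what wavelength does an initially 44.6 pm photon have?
48.2395 pm

Using the Compton formula: λ' = λ + λ_C(1 − cos θ)

For θ = 120°, cos θ = -1/2 (exact) = -0.5000, so:
1 − cos 120° = 1 − (-1/2) = 1.5000

Δλ = λ_C × 1.5000 = 2.4263 × 1.5000 = 3.6395 pm

λ' = 44.6 + 3.6395 = 48.2395 pm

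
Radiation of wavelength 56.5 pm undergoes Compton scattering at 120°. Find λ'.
60.1395 pm

Using the Compton formula: λ' = λ + λ_C(1 − cos θ)

For θ = 120°, cos θ = -1/2 (exact) = -0.5000, so:
1 − cos 120° = 1 − (-1/2) = 1.5000

Δλ = λ_C × 1.5000 = 2.4263 × 1.5000 = 3.6395 pm

λ' = 56.5 + 3.6395 = 60.1395 pm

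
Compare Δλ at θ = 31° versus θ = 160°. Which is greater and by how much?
160° produces the larger shift by a factor of 13.580

Calculate both shifts using Δλ = λ_C(1 - cos θ):

For θ₁ = 31°:
Δλ₁ = 2.4263 × (1 - cos(31°))
Δλ₁ = 2.4263 × 0.1428
Δλ₁ = 0.3466 pm

For θ₂ = 160°:
Δλ₂ = 2.4263 × (1 - cos(160°))
Δλ₂ = 2.4263 × 1.9397
Δλ₂ = 4.7063 pm

The 160° angle produces the larger shift.
Ratio: 4.7063/0.3466 = 13.580

(Intermediate values are shown rounded; full precision is carried through to the final answer.)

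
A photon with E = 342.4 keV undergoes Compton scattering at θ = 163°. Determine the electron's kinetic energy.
194.2289 keV

By energy conservation: K_e = E_initial - E_final

First find the scattered photon energy:
Initial wavelength: λ = hc/E = 3.6210 pm
Compton shift: Δλ = λ_C(1 - cos(163°)) = 4.7466 pm
Final wavelength: λ' = 3.6210 + 4.7466 = 8.3676 pm
Final photon energy: E' = hc/λ' = 148.1711 keV

Electron kinetic energy:
K_e = E - E' = 342.4000 - 148.1711 = 194.2289 keV

(Intermediate values are shown rounded; full precision is carried through to the final answer.)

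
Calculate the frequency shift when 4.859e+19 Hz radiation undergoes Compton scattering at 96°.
1.471e+19 Hz (decrease)

Convert frequency to wavelength (c = 299792458 m/s):
λ₀ = c/f₀ = 299792458/4.859e+19 = 6.1698386e-12 m = 6.1698 pm

Calculate Compton shift:
Δλ = λ_C(1 - cos(96°)) = 2.6799 pm

Final wavelength:
λ' = λ₀ + Δλ = 6.1698 + 2.6799 = 8.8498 pm

Final frequency:
f' = c/λ' = 299792458/8.8497673e-12 = 3.3875745e+19 Hz

Frequency shift (decrease):
Δf = f₀ - f' = 4.859e+19 - 3.3875745e+19 = 1.471e+19 Hz

(Intermediate values are shown rounded; full precision is carried through to the final answer.)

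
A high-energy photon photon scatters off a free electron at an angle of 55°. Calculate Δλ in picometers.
1.0346 pm

Using the Compton scattering formula:
Δλ = λ_C(1 - cos θ)

where λ_C = h/(m_e·c) ≈ 2.4263 pm is the Compton wavelength of an electron.

For θ = 55°:
cos(55°) = 0.5736
1 - cos(55°) = 0.4264

Δλ = 2.4263 × 0.4264
Δλ = 1.0346 pm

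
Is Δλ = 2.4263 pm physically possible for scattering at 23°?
No, inconsistent

Calculate the expected shift for θ = 23°:

Δλ_expected = λ_C(1 - cos(23°))
Δλ_expected = 2.4263 × (1 - cos(23°))
Δλ_expected = 2.4263 × 0.0795
Δλ_expected = 0.1929 pm

Given shift: 2.4263 pm
Expected shift: 0.1929 pm
Difference: 2.2334 pm

The values do not match. The given shift corresponds to θ ≈ 90.0°, not 23°.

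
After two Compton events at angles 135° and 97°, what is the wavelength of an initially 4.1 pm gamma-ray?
10.9640 pm

Apply Compton shift twice:

First scattering at θ₁ = 135°:
Δλ₁ = λ_C(1 - cos(135°))
Δλ₁ = 2.4263 × 1.7071
Δλ₁ = 4.1420 pm

After first scattering:
λ₁ = 4.1 + 4.1420 = 8.2420 pm

Second scattering at θ₂ = 97°:
Δλ₂ = λ_C(1 - cos(97°))
Δλ₂ = 2.4263 × 1.1219
Δλ₂ = 2.7220 pm

Final wavelength:
λ₂ = 8.2420 + 2.7220 = 10.9640 pm

Total shift: Δλ_total = 4.1420 + 2.7220 = 6.8640 pm

(Intermediate values are shown rounded; full precision is carried through to the final answer.)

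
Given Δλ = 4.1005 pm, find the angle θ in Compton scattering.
133.63°

From the Compton formula Δλ = λ_C(1 - cos θ), we can solve for θ:

cos θ = 1 - Δλ/λ_C

Given:
- Δλ = 4.1005 pm
- λ_C = h/(m_e·c) ≈ 2.42631024 pm

cos θ = 1 - 4.1005/2.42631024
cos θ = 1 - 1.690015
cos θ = -0.690015

θ = arccos(-0.690015)
θ = 133.63°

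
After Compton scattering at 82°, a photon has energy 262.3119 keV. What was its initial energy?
470.0001 keV

Convert final energy to wavelength (hc ≈ 1239.842 keV·pm):
λ' = hc/E' = 1239.842 / 262.3119 = 4.7266 pm

Calculate the Compton shift:
Δλ = λ_C(1 - cos(82°))
Δλ = 2.4263 × (1 - cos(82°))
Δλ = 2.0886 pm

Initial wavelength:
λ = λ' - Δλ = 4.7266 - 2.0886 = 2.6380 pm

Initial energy:
E = hc/λ = 1239.842 / 2.6380 = 470.0001 keV

(Intermediate values are shown rounded; full precision is carried through to the final answer.)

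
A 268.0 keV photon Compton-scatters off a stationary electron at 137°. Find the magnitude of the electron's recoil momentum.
2.0463e-22 kg·m/s

The electron is initially at rest, so by conservation of momentum:
p⃗_e = p⃗₀ − p⃗'  (incident photon momentum minus scattered photon momentum)

Photon momentum magnitudes (p = h/λ = E/c):
λ₀ = hc/E₀ = 4.6263 pm → p₀ = h/λ₀ = 1.4323e-22 kg·m/s
Δλ = λ_C(1 − cos 137°) = 4.2008 pm
λ' = 8.8271 pm → p' = h/λ' = 7.5065e-23 kg·m/s

The scattered photon makes angle θ = 137° with the incident direction, so by the law of cosines:
|p⃗_e|² = p₀² + p'² − 2p₀p'cos θ
|p⃗_e|² = (1.4323e-22)² + (7.5065e-23)² − 2·1.4323e-22·7.5065e-23·cos(137°)
|p⃗_e| = 2.0463e-22 kg·m/s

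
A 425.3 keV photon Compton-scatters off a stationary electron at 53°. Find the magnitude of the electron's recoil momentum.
1.8467e-22 kg·m/s

The electron is initially at rest, so by conservation of momentum:
p⃗_e = p⃗₀ − p⃗'  (incident photon momentum minus scattered photon momentum)

Photon momentum magnitudes (p = h/λ = E/c):
λ₀ = hc/E₀ = 2.9152 pm → p₀ = h/λ₀ = 2.2729e-22 kg·m/s
Δλ = λ_C(1 − cos 53°) = 0.9661 pm
λ' = 3.8813 pm → p' = h/λ' = 1.7072e-22 kg·m/s

The scattered photon makes angle θ = 53° with the incident direction, so by the law of cosines:
|p⃗_e|² = p₀² + p'² − 2p₀p'cos θ
|p⃗_e|² = (2.2729e-22)² + (1.7072e-22)² − 2·2.2729e-22·1.7072e-22·cos(53°)
|p⃗_e| = 1.8467e-22 kg·m/s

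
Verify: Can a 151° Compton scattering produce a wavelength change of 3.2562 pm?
No, inconsistent

Calculate the expected shift for θ = 151°:

Δλ_expected = λ_C(1 - cos(151°))
Δλ_expected = 2.4263 × (1 - cos(151°))
Δλ_expected = 2.4263 × 1.8746
Δλ_expected = 4.5484 pm

Given shift: 3.2562 pm
Expected shift: 4.5484 pm
Difference: 1.2923 pm

The values do not match. The given shift corresponds to θ ≈ 110.0°, not 151°.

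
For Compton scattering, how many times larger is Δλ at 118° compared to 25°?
118° produces the larger shift by a factor of 15.684

Calculate both shifts using Δλ = λ_C(1 - cos θ):

For θ₁ = 25°:
Δλ₁ = 2.4263 × (1 - cos(25°))
Δλ₁ = 2.4263 × 0.0937
Δλ₁ = 0.2273 pm

For θ₂ = 118°:
Δλ₂ = 2.4263 × (1 - cos(118°))
Δλ₂ = 2.4263 × 1.4695
Δλ₂ = 3.5654 pm

The 118° angle produces the larger shift.
Ratio: 3.5654/0.2273 = 15.684

(Intermediate values are shown rounded; full precision is carried through to the final answer.)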